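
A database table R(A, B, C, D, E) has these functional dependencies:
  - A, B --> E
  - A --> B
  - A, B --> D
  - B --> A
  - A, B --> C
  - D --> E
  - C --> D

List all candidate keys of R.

{A}, {B}

{A} is a candidate key since {A}⁺ = {A, B, C, D, E} covers every attribute.
{B} is a candidate key since {B}⁺ = {A, B, C, D, E} covers every attribute.
No proper subset of any of these is a key, and no other minimal superkey exists.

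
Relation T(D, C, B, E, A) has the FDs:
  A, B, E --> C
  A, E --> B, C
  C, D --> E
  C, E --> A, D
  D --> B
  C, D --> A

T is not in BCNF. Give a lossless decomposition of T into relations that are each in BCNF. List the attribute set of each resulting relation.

Candidate keys of the original relation: {A, E}, {C, D}, {C, E}.
In {A, B, C, D, E}, {D} is not a superkey ({D}⁺ restricted to this set is {B, D}), so split on D --> B into {B, D} and {A, C, D, E}.
{B, D} has no BCNF violation.
{A, C, D, E} has no BCNF violation.

{A, C, D, E}; {B, D}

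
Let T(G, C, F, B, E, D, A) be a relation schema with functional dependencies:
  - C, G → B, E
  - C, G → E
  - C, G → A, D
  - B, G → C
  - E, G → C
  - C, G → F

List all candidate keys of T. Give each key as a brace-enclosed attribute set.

{B, G}, {C, G}, {E, G}

Attributes never on any right-hand side: {G} — every candidate key must contain it.
{B, G} is a candidate key since {B, G}⁺ = {A, B, C, D, E, F, G} covers every attribute.
{C, G} is a candidate key since {C, G}⁺ = {A, B, C, D, E, F, G} covers every attribute.
{E, G} is a candidate key since {E, G}⁺ = {A, B, C, D, E, F, G} covers every attribute.
No proper subset of any of these is a key, and no other minimal superkey exists.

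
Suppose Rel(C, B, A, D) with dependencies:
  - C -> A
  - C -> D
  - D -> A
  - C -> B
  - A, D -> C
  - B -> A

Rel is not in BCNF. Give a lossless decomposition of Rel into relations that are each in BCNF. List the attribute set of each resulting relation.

{A, B}; {B, C, D}

Candidate keys of the original relation: {C}, {D}.
In {A, B, C, D}, {B} is not a superkey ({B}⁺ restricted to this set is {A, B}), so split on B -> A into {A, B} and {B, C, D}.
{A, B} is in BCNF.
{B, C, D} is in BCNF.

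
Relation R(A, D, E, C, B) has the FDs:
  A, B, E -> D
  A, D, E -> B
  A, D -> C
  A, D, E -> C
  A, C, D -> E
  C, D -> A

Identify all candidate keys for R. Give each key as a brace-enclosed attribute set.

{A, D}⁺ = {A, B, C, D, E}, which is every attribute, so {A, D} is a candidate key.
{C, D}⁺ = {A, B, C, D, E}, which is every attribute, so {C, D} is a candidate key.
{A, B, E}⁺ = {A, B, C, D, E}, which is every attribute, so {A, B, E} is a candidate key.
Any other superkey properly contains one of these, so there are no further candidate keys.

{A, B, E}, {A, D}, {C, D}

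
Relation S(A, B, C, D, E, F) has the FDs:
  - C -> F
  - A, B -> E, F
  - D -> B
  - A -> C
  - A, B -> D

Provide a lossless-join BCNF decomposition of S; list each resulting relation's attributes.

{A, C}; {A, D, E}; {B, D}; {C, F}

Candidate keys of the original relation: {A, B}, {A, D}.
{A, B, C, D, E, F}: {C} determines {C, F} here but is not a superkey — split on C -> F, giving {C, F} and {A, B, C, D, E}.
{C, F}: every determinant is a superkey — BCNF.
{A, B, C, D, E}: {D} determines {B, D} here but is not a superkey — split on D -> B, giving {B, D} and {A, C, D, E}.
{B, D}: every determinant is a superkey — BCNF.
{A, C, D, E}: {A} determines {A, C} here but is not a superkey — split on A -> C, giving {A, C} and {A, D, E}.
{A, C}: every determinant is a superkey — BCNF.
{A, D, E}: every determinant is a superkey — BCNF.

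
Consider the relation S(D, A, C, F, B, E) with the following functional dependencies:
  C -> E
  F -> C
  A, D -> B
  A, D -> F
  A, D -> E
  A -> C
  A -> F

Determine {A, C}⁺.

{A, C, E, F}

Start with {A, C}.
C -> E applies; add {E} → now {A, C, E}.
A -> F applies; add {F} → now {A, C, E, F}.
No further FD applies.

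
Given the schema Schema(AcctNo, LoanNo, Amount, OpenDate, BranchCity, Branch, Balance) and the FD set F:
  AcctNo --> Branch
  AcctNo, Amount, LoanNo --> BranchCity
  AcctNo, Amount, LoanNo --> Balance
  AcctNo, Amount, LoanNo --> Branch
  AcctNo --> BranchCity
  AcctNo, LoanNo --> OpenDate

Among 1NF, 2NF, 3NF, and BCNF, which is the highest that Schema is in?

Candidate key: {AcctNo, Amount, LoanNo}. Prime attributes: {AcctNo, Amount, LoanNo}.
AcctNo --> Branch breaks BCNF: {AcctNo}⁺ = {AcctNo, Branch, BranchCity}, so {AcctNo} is not a superkey.
Because {Branch} is non-prime and the left side of AcctNo --> Branch is not a superkey, the relation is not in 3NF.
The proper key subset {AcctNo} of {AcctNo, Amount, LoanNo} determines non-prime {Branch, BranchCity}, so the relation is not even in 2NF.

1NF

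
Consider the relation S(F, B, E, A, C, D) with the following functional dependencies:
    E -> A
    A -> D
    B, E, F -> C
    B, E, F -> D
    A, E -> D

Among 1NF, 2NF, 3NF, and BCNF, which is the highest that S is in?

1NF

Candidate key: {B, E, F}. Prime attributes: {B, E, F}.
E -> A: {E}⁺ = {A, D, E}, which is not all of the attributes, so the left side is not a superkey — BCNF is violated.
E -> A determines the non-prime attribute {A} from a non-superkey — 3NF is violated.
{E} is a proper subset of the key {B, E, F}, and {E}⁺ contains the non-prime attributes {A, D} — a partial dependency, so 2NF is violated.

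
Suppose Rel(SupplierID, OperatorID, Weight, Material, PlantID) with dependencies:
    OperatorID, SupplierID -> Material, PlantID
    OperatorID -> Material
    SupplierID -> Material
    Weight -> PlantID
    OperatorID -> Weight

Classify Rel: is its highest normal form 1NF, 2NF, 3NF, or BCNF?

1NF

Candidate key: {OperatorID, SupplierID}. Prime attributes: {OperatorID, SupplierID}.
For OperatorID -> Material we have {OperatorID}⁺ = {Material, OperatorID, PlantID, Weight}; {OperatorID} is not a superkey, so BCNF fails.
Because {Material} is non-prime and the left side of OperatorID -> Material is not a superkey, the relation is not in 3NF.
The proper key subset {OperatorID} of {OperatorID, SupplierID} determines non-prime {Material, PlantID, Weight}, so the relation is not even in 2NF.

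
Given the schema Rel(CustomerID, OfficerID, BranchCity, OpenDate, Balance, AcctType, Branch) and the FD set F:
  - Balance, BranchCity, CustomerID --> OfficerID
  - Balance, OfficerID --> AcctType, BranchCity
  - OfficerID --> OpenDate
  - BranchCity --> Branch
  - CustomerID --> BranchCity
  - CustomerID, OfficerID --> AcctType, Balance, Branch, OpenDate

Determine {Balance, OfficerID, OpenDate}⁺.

{AcctType, Balance, Branch, BranchCity, OfficerID, OpenDate}

Start with {Balance, OfficerID, OpenDate}.
Balance, OfficerID --> AcctType, BranchCity applies; add {AcctType, BranchCity} → now {AcctType, Balance, BranchCity, OfficerID, OpenDate}.
BranchCity --> Branch applies; add {Branch} → now {AcctType, Balance, Branch, BranchCity, OfficerID, OpenDate}.
No further FD applies.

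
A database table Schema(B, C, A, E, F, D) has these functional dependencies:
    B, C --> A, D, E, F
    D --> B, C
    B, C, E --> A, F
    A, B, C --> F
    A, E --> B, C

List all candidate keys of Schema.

{A, E}, {B, C}, {D}

{D}⁺ = {A, B, C, D, E, F} — all of the relation — so {D} is a candidate key.
{A, E}⁺ = {A, B, C, D, E, F} — all of the relation — so {A, E} is a candidate key.
{B, C}⁺ = {A, B, C, D, E, F} — all of the relation — so {B, C} is a candidate key.
No proper subset of any of these is a key, and no other minimal superkey exists.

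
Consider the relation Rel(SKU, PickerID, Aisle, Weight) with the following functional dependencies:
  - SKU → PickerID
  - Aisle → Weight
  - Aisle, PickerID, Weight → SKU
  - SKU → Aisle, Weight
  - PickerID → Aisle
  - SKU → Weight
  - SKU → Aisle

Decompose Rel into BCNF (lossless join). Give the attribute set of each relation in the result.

{Aisle, PickerID, SKU}; {Aisle, Weight}

Candidate keys of the original relation: {PickerID}, {SKU}.
In {Aisle, PickerID, SKU, Weight}, {Aisle} is not a superkey ({Aisle}⁺ restricted to this set is {Aisle, Weight}), so split on Aisle → Weight into {Aisle, Weight} and {Aisle, PickerID, SKU}.
{Aisle, Weight} has no BCNF violation.
{Aisle, PickerID, SKU} has no BCNF violation.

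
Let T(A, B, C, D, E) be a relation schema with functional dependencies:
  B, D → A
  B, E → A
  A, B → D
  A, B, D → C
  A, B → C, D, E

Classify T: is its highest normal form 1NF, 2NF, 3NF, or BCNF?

Candidate keys: {A, B}, {B, D}, {B, E}. Prime attributes: {A, B, D, E}.
The left-hand side of every FD is a superkey, so BCNF is satisfied.

BCNF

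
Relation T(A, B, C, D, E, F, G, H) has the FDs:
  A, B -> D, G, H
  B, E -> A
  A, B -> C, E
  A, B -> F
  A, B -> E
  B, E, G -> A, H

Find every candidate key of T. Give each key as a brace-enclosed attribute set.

{B} never appears on the right of any FD, so every key must include it.
Closure of {A, B} is {A, B, C, D, E, F, G, H}, the whole schema; {A, B} is a candidate key.
Closure of {B, E} is {A, B, C, D, E, F, G, H}, the whole schema; {B, E} is a candidate key.
Any other superkey properly contains one of these, so there are no further candidate keys.

{A, B}, {B, E}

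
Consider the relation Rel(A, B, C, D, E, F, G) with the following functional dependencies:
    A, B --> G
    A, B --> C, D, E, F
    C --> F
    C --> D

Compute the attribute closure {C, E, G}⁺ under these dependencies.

Start with {C, E, G}.
C --> F applies; add {F} → now {C, E, F, G}.
C --> D applies; add {D} → now {C, D, E, F, G}.
No further FD applies.

{C, D, E, F, G}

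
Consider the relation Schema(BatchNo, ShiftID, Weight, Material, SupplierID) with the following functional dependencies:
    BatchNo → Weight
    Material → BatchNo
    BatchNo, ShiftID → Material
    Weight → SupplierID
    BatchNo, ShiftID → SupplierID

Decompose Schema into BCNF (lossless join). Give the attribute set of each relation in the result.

{BatchNo, Material}; {BatchNo, Weight}; {Material, ShiftID}; {SupplierID, Weight}

Candidate keys of the original relation: {BatchNo, ShiftID}, {Material, ShiftID}.
Within {BatchNo, Material, ShiftID, SupplierID, Weight}: {BatchNo}⁺ ∩ {BatchNo, Material, ShiftID, SupplierID, Weight} = {BatchNo, SupplierID, Weight}, not the whole set, so BatchNo → SupplierID, Weight violates BCNF; decompose into {BatchNo, SupplierID, Weight} and {BatchNo, Material, ShiftID}.
Within {BatchNo, SupplierID, Weight}: {Weight}⁺ ∩ {BatchNo, SupplierID, Weight} = {SupplierID, Weight}, not the whole set, so Weight → SupplierID violates BCNF; decompose into {SupplierID, Weight} and {BatchNo, Weight}.
{SupplierID, Weight} is in BCNF.
{BatchNo, Weight} is in BCNF.
Within {BatchNo, Material, ShiftID}: {Material}⁺ ∩ {BatchNo, Material, ShiftID} = {BatchNo, Material}, not the whole set, so Material → BatchNo violates BCNF; decompose into {BatchNo, Material} and {Material, ShiftID}.
{BatchNo, Material} is in BCNF.
{Material, ShiftID} is in BCNF.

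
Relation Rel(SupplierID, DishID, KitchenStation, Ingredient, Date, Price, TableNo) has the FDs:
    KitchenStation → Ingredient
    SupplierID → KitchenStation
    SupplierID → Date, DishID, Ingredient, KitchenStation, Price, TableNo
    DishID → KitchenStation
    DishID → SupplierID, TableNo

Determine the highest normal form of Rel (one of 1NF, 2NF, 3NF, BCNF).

Candidate keys: {DishID}, {SupplierID}. Prime attributes: {DishID, SupplierID}.
KitchenStation → Ingredient: {KitchenStation}⁺ = {Ingredient, KitchenStation}, which is not all of the attributes, so the left side is not a superkey — BCNF is violated.
KitchenStation → Ingredient has non-prime {Ingredient} on the right and a non-superkey on the left, so 3NF fails.
All keys have size 1, which rules out partial dependencies — 2NF is satisfied.

2NF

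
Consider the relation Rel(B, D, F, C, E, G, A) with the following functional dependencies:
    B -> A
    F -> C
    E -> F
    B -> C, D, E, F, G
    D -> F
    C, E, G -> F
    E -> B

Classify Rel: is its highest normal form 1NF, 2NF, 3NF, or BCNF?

Candidate keys: {B}, {E}. Prime attributes: {B, E}.
F -> C breaks BCNF: {F}⁺ = {C, F}, so {F} is not a superkey.
F -> C has non-prime {C} on the right and a non-superkey on the left, so 3NF fails.
All keys have size 1, which rules out partial dependencies — 2NF is satisfied.

2NF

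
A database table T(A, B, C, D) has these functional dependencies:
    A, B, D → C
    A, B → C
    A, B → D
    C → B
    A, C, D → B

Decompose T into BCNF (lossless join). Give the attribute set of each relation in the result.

Candidate keys of the original relation: {A, B}, {A, C}.
{A, B, C, D}: {C} determines {B, C} here but is not a superkey — split on C → B, giving {B, C} and {A, C, D}.
{B, C} is in BCNF.
{A, C, D} is in BCNF.

{A, C, D}; {B, C}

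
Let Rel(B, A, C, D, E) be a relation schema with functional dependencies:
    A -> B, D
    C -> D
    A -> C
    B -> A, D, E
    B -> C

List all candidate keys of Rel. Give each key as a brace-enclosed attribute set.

{A}⁺ = {A, B, C, D, E} — all of the relation — so {A} is a candidate key.
{B}⁺ = {A, B, C, D, E} — all of the relation — so {B} is a candidate key.
Any other superkey properly contains one of these, so there are no further candidate keys.

{A}, {B}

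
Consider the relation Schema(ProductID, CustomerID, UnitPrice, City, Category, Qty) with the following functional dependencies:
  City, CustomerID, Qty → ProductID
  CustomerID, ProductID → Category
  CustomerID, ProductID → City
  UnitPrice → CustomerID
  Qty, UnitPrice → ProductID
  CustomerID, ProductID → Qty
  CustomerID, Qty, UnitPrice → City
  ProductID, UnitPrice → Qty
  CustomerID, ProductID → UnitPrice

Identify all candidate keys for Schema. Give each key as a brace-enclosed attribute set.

{CustomerID, ProductID}⁺ = {Category, City, CustomerID, ProductID, Qty, UnitPrice} — all of the relation — so {CustomerID, ProductID} is a candidate key.
{ProductID, UnitPrice}⁺ = {Category, City, CustomerID, ProductID, Qty, UnitPrice} — all of the relation — so {ProductID, UnitPrice} is a candidate key.
{Qty, UnitPrice}⁺ = {Category, City, CustomerID, ProductID, Qty, UnitPrice} — all of the relation — so {Qty, UnitPrice} is a candidate key.
{City, CustomerID, Qty}⁺ = {Category, City, CustomerID, ProductID, Qty, UnitPrice} — all of the relation — so {City, CustomerID, Qty} is a candidate key.
Any other superkey properly contains one of these, so there are no further candidate keys.

{City, CustomerID, Qty}, {CustomerID, ProductID}, {ProductID, UnitPrice}, {Qty, UnitPrice}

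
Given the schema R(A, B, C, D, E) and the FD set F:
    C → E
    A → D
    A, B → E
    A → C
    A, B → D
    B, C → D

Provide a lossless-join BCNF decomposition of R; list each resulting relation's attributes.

{A, B}; {A, C, D}; {C, E}

Candidate key of the original relation: {A, B}.
In {A, B, C, D, E}, {C} is not a superkey ({C}⁺ restricted to this set is {C, E}), so split on C → E into {C, E} and {A, B, C, D}.
{C, E}: every determinant is a superkey — BCNF.
In {A, B, C, D}, {A} is not a superkey ({A}⁺ restricted to this set is {A, C, D}), so split on A → C, D into {A, C, D} and {A, B}.
{A, C, D}: every determinant is a superkey — BCNF.
{A, B}: every determinant is a superkey — BCNF.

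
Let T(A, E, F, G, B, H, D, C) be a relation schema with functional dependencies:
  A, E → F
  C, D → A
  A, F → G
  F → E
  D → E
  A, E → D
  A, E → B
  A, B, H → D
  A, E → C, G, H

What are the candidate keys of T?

{A, D}⁺ = {A, B, C, D, E, F, G, H} — all of the relation — so {A, D} is a candidate key.
{A, E}⁺ = {A, B, C, D, E, F, G, H} — all of the relation — so {A, E} is a candidate key.
{A, F}⁺ = {A, B, C, D, E, F, G, H} — all of the relation — so {A, F} is a candidate key.
{C, D}⁺ = {A, B, C, D, E, F, G, H} — all of the relation — so {C, D} is a candidate key.
{A, B, H}⁺ = {A, B, C, D, E, F, G, H} — all of the relation — so {A, B, H} is a candidate key.
No proper subset of any of these is a key, and no other minimal superkey exists.

{A, B, H}, {A, D}, {A, E}, {A, F}, {C, D}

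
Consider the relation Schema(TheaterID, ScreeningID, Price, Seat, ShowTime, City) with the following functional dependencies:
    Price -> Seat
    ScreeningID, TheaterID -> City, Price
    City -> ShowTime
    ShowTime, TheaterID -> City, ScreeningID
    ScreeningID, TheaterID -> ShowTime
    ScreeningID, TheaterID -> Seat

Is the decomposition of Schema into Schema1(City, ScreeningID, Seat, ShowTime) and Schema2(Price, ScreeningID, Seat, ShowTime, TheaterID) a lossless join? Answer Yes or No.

No

Common attributes: {ScreeningID, Seat, ShowTime}; their closure is {ScreeningID, Seat, ShowTime}.
Neither Schema1 nor Schema2 is contained in that closure, so the decomposition is lossy.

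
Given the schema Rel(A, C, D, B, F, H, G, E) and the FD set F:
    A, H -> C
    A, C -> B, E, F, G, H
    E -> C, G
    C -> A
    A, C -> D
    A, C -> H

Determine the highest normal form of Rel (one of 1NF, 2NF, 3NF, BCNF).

Candidate keys: {A, H}, {C}, {E}. Prime attributes: {A, C, E, H}.
Every FD has a superkey on the left, so the relation is in BCNF.

BCNF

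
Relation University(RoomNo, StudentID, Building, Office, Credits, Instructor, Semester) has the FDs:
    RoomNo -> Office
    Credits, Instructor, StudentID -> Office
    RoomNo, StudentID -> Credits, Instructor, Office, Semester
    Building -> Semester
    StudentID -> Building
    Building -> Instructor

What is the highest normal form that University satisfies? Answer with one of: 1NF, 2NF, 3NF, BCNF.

Candidate key: {RoomNo, StudentID}. Prime attributes: {RoomNo, StudentID}.
RoomNo -> Office: {RoomNo}⁺ = {Office, RoomNo}, which is not all of the attributes, so the left side is not a superkey — BCNF is violated.
RoomNo -> Office has non-prime {Office} on the right and a non-superkey on the left, so 3NF fails.
Since {RoomNo} ⊂ {RoomNo, StudentID} and {RoomNo}⁺ ⊇ {Office} with {Office} non-prime, there is a partial dependency; 2NF fails.

1NF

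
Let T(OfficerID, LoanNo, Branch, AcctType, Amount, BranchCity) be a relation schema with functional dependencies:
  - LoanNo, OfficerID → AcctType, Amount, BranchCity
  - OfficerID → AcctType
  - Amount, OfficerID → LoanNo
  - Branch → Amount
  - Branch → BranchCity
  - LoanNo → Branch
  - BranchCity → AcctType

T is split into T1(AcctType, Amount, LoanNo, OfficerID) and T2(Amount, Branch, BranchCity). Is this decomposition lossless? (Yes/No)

The shared attributes are {Amount} and {Amount}⁺ = {Amount}.
T1 ⊄ {Amount} and T2 ⊄ {Amount}, so the split is lossy.

No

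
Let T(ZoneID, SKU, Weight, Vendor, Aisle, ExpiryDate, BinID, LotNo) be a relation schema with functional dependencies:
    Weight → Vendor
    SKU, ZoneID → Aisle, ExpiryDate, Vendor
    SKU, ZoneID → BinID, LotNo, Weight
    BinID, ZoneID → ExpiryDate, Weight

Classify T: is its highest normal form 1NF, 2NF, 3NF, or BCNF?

2NF

Candidate key: {SKU, ZoneID}. Prime attributes: {SKU, ZoneID}.
Weight → Vendor: {Weight}⁺ = {Vendor, Weight}, which is not all of the attributes, so the left side is not a superkey — BCNF is violated.
Weight → Vendor determines the non-prime attribute {Vendor} from a non-superkey — 3NF is violated.
No proper subset of a key has a non-prime attribute in its closure, so there is no partial dependency; 2NF holds.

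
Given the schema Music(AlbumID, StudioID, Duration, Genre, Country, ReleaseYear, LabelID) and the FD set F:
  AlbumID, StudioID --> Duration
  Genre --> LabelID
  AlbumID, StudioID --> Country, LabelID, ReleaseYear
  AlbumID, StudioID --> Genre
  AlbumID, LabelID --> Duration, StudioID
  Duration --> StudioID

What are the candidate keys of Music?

No FD produces {AlbumID}, so it must be in every candidate key.
{AlbumID, Duration}⁺ = {AlbumID, Country, Duration, Genre, LabelID, ReleaseYear, StudioID}, which is every attribute, so {AlbumID, Duration} is a candidate key.
{AlbumID, Genre}⁺ = {AlbumID, Country, Duration, Genre, LabelID, ReleaseYear, StudioID}, which is every attribute, so {AlbumID, Genre} is a candidate key.
{AlbumID, LabelID}⁺ = {AlbumID, Country, Duration, Genre, LabelID, ReleaseYear, StudioID}, which is every attribute, so {AlbumID, LabelID} is a candidate key.
{AlbumID, StudioID}⁺ = {AlbumID, Country, Duration, Genre, LabelID, ReleaseYear, StudioID}, which is every attribute, so {AlbumID, StudioID} is a candidate key.
Any other superkey properly contains one of these, so there are no further candidate keys.

{AlbumID, Duration}, {AlbumID, Genre}, {AlbumID, LabelID}, {AlbumID, StudioID}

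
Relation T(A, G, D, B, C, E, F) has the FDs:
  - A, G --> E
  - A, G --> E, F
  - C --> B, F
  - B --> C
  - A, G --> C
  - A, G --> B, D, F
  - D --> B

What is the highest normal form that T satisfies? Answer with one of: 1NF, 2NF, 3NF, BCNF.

2NF

Candidate key: {A, G}. Prime attributes: {A, G}.
C --> B, F: {C}⁺ = {B, C, F}, which is not all of the attributes, so the left side is not a superkey — BCNF is violated.
Because {B, F} are non-prime and the left side of C --> B, F is not a superkey, the relation is not in 3NF.
Checking every proper subset of each key, none determines a non-prime attribute — 2NF is satisfied.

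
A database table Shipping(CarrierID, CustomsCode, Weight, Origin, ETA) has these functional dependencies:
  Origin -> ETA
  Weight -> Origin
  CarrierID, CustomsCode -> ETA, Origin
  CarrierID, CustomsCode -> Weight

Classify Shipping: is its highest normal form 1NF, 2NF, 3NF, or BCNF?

2NF

Candidate key: {CarrierID, CustomsCode}. Prime attributes: {CarrierID, CustomsCode}.
For Origin -> ETA we have {Origin}⁺ = {ETA, Origin}; {Origin} is not a superkey, so BCNF fails.
Origin -> ETA has non-prime {ETA} on the right and a non-superkey on the left, so 3NF fails.
No non-prime attribute depends on a proper subset of any candidate key, so 2NF holds.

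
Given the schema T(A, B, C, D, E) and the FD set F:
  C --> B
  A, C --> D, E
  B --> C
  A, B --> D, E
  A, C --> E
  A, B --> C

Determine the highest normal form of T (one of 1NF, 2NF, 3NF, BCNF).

3NF

Candidate keys: {A, B}, {A, C}. Prime attributes: {A, B, C}.
For C --> B we have {C}⁺ = {B, C}; {C} is not a superkey, so BCNF fails.
Its right-hand attributes {B} are all prime, as are those of every other non-superkey FD — the relation is in 3NF.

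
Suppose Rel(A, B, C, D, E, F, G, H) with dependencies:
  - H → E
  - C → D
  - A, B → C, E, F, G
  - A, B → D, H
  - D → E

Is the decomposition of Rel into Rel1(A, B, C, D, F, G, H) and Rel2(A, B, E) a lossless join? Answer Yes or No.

Yes

Rel1 ∩ Rel2 = {A, B}; its closure under F is {A, B, C, D, E, F, G, H}.
Rel1 is contained in that closure, so Rel1 ∩ Rel2 → Rel1 holds and the join is lossless.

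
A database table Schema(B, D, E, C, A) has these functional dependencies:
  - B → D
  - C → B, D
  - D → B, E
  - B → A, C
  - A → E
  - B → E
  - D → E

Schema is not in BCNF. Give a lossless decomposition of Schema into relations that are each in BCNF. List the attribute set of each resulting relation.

{A, B, C, D}; {A, E}

Candidate keys of the original relation: {B}, {C}, {D}.
In {A, B, C, D, E}, {A} is not a superkey ({A}⁺ restricted to this set is {A, E}), so split on A → E into {A, E} and {A, B, C, D}.
{A, E} has no BCNF violation.
{A, B, C, D} has no BCNF violation.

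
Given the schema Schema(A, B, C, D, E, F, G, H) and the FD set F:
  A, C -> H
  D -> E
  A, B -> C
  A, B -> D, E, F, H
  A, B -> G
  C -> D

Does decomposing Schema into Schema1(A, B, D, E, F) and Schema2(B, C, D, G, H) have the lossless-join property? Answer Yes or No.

No

The shared attributes are {B, D} and {B, D}⁺ = {B, D, E}.
Neither Schema1 nor Schema2 is contained in that closure, so the decomposition is lossy.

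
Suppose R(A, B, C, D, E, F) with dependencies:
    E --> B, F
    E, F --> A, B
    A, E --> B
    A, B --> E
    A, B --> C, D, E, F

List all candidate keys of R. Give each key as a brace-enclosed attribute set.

Closure of {E} is {A, B, C, D, E, F}, the whole schema; {E} is a candidate key.
Closure of {A, B} is {A, B, C, D, E, F}, the whole schema; {A, B} is a candidate key.
No proper subset of any of these is a key, and no other minimal superkey exists.

{A, B}, {E}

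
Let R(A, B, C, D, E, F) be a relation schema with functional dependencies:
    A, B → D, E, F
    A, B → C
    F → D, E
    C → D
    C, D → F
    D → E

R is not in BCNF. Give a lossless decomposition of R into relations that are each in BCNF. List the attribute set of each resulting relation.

{A, B, C}; {C, F}; {D, E}; {D, F}

Candidate key of the original relation: {A, B}.
Within {A, B, C, D, E, F}: {F}⁺ ∩ {A, B, C, D, E, F} = {D, E, F}, not the whole set, so F → D, E violates BCNF; decompose into {D, E, F} and {A, B, C, F}.
Within {D, E, F}: {D}⁺ ∩ {D, E, F} = {D, E}, not the whole set, so D → E violates BCNF; decompose into {D, E} and {D, F}.
{D, E} is in BCNF.
{D, F} is in BCNF.
Within {A, B, C, F}: {C}⁺ ∩ {A, B, C, F} = {C, F}, not the whole set, so C → F violates BCNF; decompose into {C, F} and {A, B, C}.
{C, F} is in BCNF.
{A, B, C} is in BCNF.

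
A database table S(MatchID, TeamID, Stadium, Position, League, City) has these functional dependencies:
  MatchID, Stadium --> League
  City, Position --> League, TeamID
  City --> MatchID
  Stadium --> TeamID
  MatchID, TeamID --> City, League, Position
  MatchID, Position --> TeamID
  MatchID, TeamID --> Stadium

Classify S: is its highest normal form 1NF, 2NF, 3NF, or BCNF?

3NF

Candidate keys: {City, Position}, {City, Stadium}, {City, TeamID}, {MatchID, Position}, {MatchID, Stadium}, {MatchID, TeamID}. Prime attributes: {City, MatchID, Position, Stadium, TeamID}.
For City --> MatchID we have {City}⁺ = {City, MatchID}; {City} is not a superkey, so BCNF fails.
Since {MatchID} ⊆ prime attributes and every other non-superkey FD also has a prime right side, the schema is in 3NF.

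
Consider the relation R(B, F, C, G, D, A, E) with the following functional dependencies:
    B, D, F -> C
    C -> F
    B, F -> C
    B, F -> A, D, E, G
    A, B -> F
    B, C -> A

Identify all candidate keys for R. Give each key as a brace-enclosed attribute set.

{A, B}, {B, C}, {B, F}

No FD produces {B}, so it must be in every candidate key.
{A, B} is a candidate key since {A, B}⁺ = {A, B, C, D, E, F, G} covers every attribute.
{B, C} is a candidate key since {B, C}⁺ = {A, B, C, D, E, F, G} covers every attribute.
{B, F} is a candidate key since {B, F}⁺ = {A, B, C, D, E, F, G} covers every attribute.
Any other superkey properly contains one of these, so there are no further candidate keys.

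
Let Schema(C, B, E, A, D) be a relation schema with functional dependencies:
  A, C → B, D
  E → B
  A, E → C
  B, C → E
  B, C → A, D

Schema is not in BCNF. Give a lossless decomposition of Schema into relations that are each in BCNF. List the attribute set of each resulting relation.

{A, C, D, E}; {B, E}

Candidate keys of the original relation: {A, C}, {A, E}, {B, C}, {C, E}.
In {A, B, C, D, E}, {E} is not a superkey ({E}⁺ restricted to this set is {B, E}), so split on E → B into {B, E} and {A, C, D, E}.
{B, E} is in BCNF.
{A, C, D, E} is in BCNF.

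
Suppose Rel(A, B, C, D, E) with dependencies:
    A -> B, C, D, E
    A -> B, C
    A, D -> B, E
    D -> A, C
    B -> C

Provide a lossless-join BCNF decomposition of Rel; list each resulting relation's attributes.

{A, B, D, E}; {B, C}

Candidate keys of the original relation: {A}, {D}.
{A, B, C, D, E}: {B} determines {B, C} here but is not a superkey — split on B -> C, giving {B, C} and {A, B, D, E}.
{B, C}: every determinant is a superkey — BCNF.
{A, B, D, E}: every determinant is a superkey — BCNF.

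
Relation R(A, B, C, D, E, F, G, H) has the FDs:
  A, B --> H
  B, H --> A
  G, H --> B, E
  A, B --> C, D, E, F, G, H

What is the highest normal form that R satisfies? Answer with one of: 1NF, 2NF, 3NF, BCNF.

Candidate keys: {A, B}, {B, H}, {G, H}. Prime attributes: {A, B, G, H}.
The left-hand side of every FD is a superkey, so BCNF is satisfied.

BCNF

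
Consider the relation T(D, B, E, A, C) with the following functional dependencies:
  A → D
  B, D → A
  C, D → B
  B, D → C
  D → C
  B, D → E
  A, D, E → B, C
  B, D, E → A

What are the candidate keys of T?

{A}, {D}

Closure of {A} is {A, B, C, D, E}, the whole schema; {A} is a candidate key.
Closure of {D} is {A, B, C, D, E}, the whole schema; {D} is a candidate key.
These are minimal and exhaustive — every other superkey contains one of them.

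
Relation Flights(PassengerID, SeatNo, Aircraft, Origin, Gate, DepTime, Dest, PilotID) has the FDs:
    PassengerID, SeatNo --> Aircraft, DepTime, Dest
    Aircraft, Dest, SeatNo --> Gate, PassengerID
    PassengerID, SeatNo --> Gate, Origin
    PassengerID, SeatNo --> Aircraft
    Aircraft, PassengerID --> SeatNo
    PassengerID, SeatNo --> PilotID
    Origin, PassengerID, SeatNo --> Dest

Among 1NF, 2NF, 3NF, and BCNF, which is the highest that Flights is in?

BCNF

Candidate keys: {Aircraft, Dest, SeatNo}, {Aircraft, PassengerID}, {PassengerID, SeatNo}. Prime attributes: {Aircraft, Dest, PassengerID, SeatNo}.
Each dependency's left side is a superkey — BCNF holds.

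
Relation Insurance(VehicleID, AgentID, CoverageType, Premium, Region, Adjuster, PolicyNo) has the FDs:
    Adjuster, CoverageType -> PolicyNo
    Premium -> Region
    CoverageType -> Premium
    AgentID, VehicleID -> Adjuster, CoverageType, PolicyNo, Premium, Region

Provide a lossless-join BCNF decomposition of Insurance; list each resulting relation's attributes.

{Adjuster, AgentID, CoverageType, VehicleID}; {Adjuster, CoverageType, PolicyNo}; {CoverageType, Premium}; {Premium, Region}

Candidate key of the original relation: {AgentID, VehicleID}.
In {Adjuster, AgentID, CoverageType, PolicyNo, Premium, Region, VehicleID}, {Adjuster, CoverageType} is not a superkey ({Adjuster, CoverageType}⁺ restricted to this set is {Adjuster, CoverageType, PolicyNo, Premium, Region}), so split on Adjuster, CoverageType -> PolicyNo, Premium, Region into {Adjuster, CoverageType, PolicyNo, Premium, Region} and {Adjuster, AgentID, CoverageType, VehicleID}.
In {Adjuster, CoverageType, PolicyNo, Premium, Region}, {Premium} is not a superkey ({Premium}⁺ restricted to this set is {Premium, Region}), so split on Premium -> Region into {Premium, Region} and {Adjuster, CoverageType, PolicyNo, Premium}.
{Premium, Region} has no BCNF violation.
In {Adjuster, CoverageType, PolicyNo, Premium}, {CoverageType} is not a superkey ({CoverageType}⁺ restricted to this set is {CoverageType, Premium}), so split on CoverageType -> Premium into {CoverageType, Premium} and {Adjuster, CoverageType, PolicyNo}.
{CoverageType, Premium} has no BCNF violation.
{Adjuster, CoverageType, PolicyNo} has no BCNF violation.
{Adjuster, AgentID, CoverageType, VehicleID} has no BCNF violation.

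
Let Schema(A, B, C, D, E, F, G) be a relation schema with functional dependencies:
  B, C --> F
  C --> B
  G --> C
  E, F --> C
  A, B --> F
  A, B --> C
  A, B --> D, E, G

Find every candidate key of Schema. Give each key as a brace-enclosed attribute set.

No FD produces {A}, so it must be in every candidate key.
{A, B} is a candidate key since {A, B}⁺ = {A, B, C, D, E, F, G} covers every attribute.
{A, C} is a candidate key since {A, C}⁺ = {A, B, C, D, E, F, G} covers every attribute.
{A, G} is a candidate key since {A, G}⁺ = {A, B, C, D, E, F, G} covers every attribute.
{A, E, F} is a candidate key since {A, E, F}⁺ = {A, B, C, D, E, F, G} covers every attribute.
No proper subset of any of these is a key, and no other minimal superkey exists.

{A, B}, {A, C}, {A, E, F}, {A, G}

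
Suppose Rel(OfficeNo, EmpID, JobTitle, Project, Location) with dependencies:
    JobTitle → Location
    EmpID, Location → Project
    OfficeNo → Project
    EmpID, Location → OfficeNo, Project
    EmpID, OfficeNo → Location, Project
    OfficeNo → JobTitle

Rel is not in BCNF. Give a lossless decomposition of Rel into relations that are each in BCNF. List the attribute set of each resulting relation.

{EmpID, OfficeNo}; {JobTitle, Location}; {JobTitle, OfficeNo, Project}

Candidate keys of the original relation: {EmpID, JobTitle}, {EmpID, Location}, {EmpID, OfficeNo}.
In {EmpID, JobTitle, Location, OfficeNo, Project}, {JobTitle} is not a superkey ({JobTitle}⁺ restricted to this set is {JobTitle, Location}), so split on JobTitle → Location into {JobTitle, Location} and {EmpID, JobTitle, OfficeNo, Project}.
{JobTitle, Location} has no BCNF violation.
In {EmpID, JobTitle, OfficeNo, Project}, {OfficeNo} is not a superkey ({OfficeNo}⁺ restricted to this set is {JobTitle, OfficeNo, Project}), so split on OfficeNo → JobTitle, Project into {JobTitle, OfficeNo, Project} and {EmpID, OfficeNo}.
{JobTitle, OfficeNo, Project} has no BCNF violation.
{EmpID, OfficeNo} has no BCNF violation.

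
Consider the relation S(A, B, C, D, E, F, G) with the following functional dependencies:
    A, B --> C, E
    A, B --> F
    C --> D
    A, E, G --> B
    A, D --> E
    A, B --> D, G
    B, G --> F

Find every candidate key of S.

No FD produces {A}, so it must be in every candidate key.
{A, B}⁺ = {A, B, C, D, E, F, G} — all of the relation — so {A, B} is a candidate key.
{A, C, G}⁺ = {A, B, C, D, E, F, G} — all of the relation — so {A, C, G} is a candidate key.
{A, D, G}⁺ = {A, B, C, D, E, F, G} — all of the relation — so {A, D, G} is a candidate key.
{A, E, G}⁺ = {A, B, C, D, E, F, G} — all of the relation — so {A, E, G} is a candidate key.
These are minimal and exhaustive — every other superkey contains one of them.

{A, B}, {A, C, G}, {A, D, G}, {A, E, G}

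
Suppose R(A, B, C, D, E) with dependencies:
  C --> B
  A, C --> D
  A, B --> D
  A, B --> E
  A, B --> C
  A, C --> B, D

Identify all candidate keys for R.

{A, B}, {A, C}

No FD produces {A}, so it must be in every candidate key.
{A, B}⁺ = {A, B, C, D, E}, which is every attribute, so {A, B} is a candidate key.
{A, C}⁺ = {A, B, C, D, E}, which is every attribute, so {A, C} is a candidate key.
These are minimal and exhaustive — every other superkey contains one of them.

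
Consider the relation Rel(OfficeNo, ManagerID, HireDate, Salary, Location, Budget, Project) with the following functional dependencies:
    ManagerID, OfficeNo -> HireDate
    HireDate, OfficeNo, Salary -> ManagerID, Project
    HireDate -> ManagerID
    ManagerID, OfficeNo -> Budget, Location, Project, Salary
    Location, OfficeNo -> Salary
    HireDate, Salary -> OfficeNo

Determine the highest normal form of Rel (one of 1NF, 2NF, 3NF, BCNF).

3NF

Candidate keys: {HireDate, OfficeNo}, {HireDate, Salary}, {ManagerID, OfficeNo}. Prime attributes: {HireDate, ManagerID, OfficeNo, Salary}.
HireDate -> ManagerID: {HireDate}⁺ = {HireDate, ManagerID}, which is not all of the attributes, so the left side is not a superkey — BCNF is violated.
But every attribute on its right side ({ManagerID}) is prime, and the same holds for every other non-superkey FD, so 3NF still holds.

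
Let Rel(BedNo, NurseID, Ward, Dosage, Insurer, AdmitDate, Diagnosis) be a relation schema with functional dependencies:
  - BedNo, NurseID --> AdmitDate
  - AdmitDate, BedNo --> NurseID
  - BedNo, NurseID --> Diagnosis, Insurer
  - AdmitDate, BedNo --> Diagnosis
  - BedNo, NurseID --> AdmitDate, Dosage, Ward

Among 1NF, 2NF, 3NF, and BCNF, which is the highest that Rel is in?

Candidate keys: {AdmitDate, BedNo}, {BedNo, NurseID}. Prime attributes: {AdmitDate, BedNo, NurseID}.
Each dependency's left side is a superkey — BCNF holds.

BCNF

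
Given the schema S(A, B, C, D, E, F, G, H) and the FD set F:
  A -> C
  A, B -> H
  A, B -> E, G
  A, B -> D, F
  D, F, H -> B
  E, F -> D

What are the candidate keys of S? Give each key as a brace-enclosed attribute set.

{A, B}, {A, D, F, H}, {A, E, F, H}

Attributes never on any right-hand side: {A} — every candidate key must contain it.
Closure of {A, B} is {A, B, C, D, E, F, G, H}, the whole schema; {A, B} is a candidate key.
Closure of {A, D, F, H} is {A, B, C, D, E, F, G, H}, the whole schema; {A, D, F, H} is a candidate key.
Closure of {A, E, F, H} is {A, B, C, D, E, F, G, H}, the whole schema; {A, E, F, H} is a candidate key.
Any other superkey properly contains one of these, so there are no further candidate keys.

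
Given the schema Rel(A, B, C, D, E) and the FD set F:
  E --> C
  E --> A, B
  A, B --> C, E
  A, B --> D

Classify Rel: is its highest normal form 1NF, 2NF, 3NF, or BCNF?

Candidate keys: {A, B}, {E}. Prime attributes: {A, B, E}.
Each dependency's left side is a superkey — BCNF holds.

BCNF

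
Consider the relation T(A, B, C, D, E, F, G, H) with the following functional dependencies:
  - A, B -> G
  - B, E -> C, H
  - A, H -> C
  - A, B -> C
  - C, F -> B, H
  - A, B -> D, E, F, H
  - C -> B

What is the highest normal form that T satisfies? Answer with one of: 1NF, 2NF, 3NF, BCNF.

Candidate keys: {A, B}, {A, C}, {A, H}. Prime attributes: {A, B, C, H}.
B, E -> C, H breaks BCNF: {B, E}⁺ = {B, C, E, H}, so {B, E} is not a superkey.
Since {C, H} ⊆ prime attributes and every other non-superkey FD also has a prime right side, the schema is in 3NF.

3NF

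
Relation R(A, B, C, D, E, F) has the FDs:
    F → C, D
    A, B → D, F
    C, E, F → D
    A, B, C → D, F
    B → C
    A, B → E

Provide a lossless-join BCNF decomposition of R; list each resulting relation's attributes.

Candidate key of the original relation: {A, B}.
In {A, B, C, D, E, F}, {F} is not a superkey ({F}⁺ restricted to this set is {C, D, F}), so split on F → C, D into {C, D, F} and {A, B, E, F}.
{C, D, F} has no BCNF violation.
{A, B, E, F} has no BCNF violation.

{A, B, E, F}; {C, D, F}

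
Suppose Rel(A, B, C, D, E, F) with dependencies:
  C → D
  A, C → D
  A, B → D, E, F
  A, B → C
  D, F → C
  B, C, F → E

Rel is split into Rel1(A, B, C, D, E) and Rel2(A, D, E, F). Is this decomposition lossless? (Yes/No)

Rel1 ∩ Rel2 = {A, D, E}; its closure under F is {A, D, E}.
The closure covers neither Rel1 nor Rel2 entirely; the join is not lossless.

No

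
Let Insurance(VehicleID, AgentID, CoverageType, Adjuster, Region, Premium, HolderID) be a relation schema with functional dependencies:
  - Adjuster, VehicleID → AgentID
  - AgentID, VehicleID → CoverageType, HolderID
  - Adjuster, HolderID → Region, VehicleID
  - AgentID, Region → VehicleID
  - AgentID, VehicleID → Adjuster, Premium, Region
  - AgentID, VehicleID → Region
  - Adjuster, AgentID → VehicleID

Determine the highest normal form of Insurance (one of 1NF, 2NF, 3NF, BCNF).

BCNF

Candidate keys: {Adjuster, AgentID}, {Adjuster, HolderID}, {Adjuster, VehicleID}, {AgentID, Region}, {AgentID, VehicleID}. Prime attributes: {Adjuster, AgentID, HolderID, Region, VehicleID}.
The left-hand side of every FD is a superkey, so BCNF is satisfied.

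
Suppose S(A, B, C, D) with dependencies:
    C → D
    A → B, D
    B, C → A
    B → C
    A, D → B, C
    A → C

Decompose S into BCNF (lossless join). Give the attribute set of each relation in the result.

Candidate keys of the original relation: {A}, {B}.
{A, B, C, D}: {C} determines {C, D} here but is not a superkey — split on C → D, giving {C, D} and {A, B, C}.
{C, D} is in BCNF.
{A, B, C} is in BCNF.

{A, B, C}; {C, D}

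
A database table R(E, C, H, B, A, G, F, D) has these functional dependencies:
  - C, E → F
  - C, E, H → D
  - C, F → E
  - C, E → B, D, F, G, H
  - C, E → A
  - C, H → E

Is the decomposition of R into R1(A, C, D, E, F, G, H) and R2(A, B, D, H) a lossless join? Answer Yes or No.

The shared attributes are {A, D, H} and {A, D, H}⁺ = {A, D, H}.
Neither R1 nor R2 is contained in that closure, so the decomposition is lossy.

No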